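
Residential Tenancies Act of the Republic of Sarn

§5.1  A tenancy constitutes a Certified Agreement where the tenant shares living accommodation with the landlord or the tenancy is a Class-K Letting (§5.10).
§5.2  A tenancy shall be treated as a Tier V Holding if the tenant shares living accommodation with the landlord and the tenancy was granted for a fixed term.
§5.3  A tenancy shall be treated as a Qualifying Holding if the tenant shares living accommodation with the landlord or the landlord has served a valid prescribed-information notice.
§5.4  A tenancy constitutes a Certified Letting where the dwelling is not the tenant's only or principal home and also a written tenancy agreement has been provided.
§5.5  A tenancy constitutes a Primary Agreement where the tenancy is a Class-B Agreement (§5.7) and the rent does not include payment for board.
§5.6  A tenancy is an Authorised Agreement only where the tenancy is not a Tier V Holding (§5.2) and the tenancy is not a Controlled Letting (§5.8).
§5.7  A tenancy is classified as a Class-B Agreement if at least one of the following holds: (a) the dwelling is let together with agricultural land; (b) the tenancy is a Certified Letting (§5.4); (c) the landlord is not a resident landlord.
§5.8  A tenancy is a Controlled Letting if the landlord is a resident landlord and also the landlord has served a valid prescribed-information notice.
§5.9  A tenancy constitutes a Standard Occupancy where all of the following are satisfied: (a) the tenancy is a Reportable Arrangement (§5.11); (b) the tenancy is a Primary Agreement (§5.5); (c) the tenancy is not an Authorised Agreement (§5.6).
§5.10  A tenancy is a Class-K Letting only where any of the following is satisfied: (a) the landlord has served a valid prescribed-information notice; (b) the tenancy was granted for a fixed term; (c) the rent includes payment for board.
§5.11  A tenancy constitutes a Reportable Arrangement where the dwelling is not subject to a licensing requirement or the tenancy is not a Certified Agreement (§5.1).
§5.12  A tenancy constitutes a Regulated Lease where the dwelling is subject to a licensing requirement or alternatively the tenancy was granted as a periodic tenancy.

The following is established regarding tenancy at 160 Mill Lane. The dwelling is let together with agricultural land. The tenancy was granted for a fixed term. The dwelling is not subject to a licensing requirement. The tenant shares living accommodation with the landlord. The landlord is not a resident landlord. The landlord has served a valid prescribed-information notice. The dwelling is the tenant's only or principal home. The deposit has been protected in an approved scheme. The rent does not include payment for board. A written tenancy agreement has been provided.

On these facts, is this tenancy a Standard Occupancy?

§5.10 — Class-K Letting: [the landlord has served a valid prescribed-information notice? yes] OR [the tenancy was granted for a fixed term? yes] OR [the rent includes payment for board? no] → satisfied.
§5.1 — Certified Agreement: [the tenant shares living accommodation with the landlord? yes] OR [Class-K Letting (§5.10)? yes] → satisfied.
§5.11 — Reportable Arrangement: [the dwelling is not subject to a licensing requirement? yes] OR [not a Certified Agreement (§5.1)? no] → satisfied.
§5.4 — Certified Letting: [the dwelling is not the tenant's only or principal home? no] AND [a written tenancy agreement has been provided? yes] → not satisfied.
§5.7 — Class-B Agreement: [the dwelling is let together with agricultural land? yes] OR [Certified Letting (§5.4)? no] OR [the landlord is not a resident landlord? yes] → satisfied.
§5.5 — Primary Agreement: [Class-B Agreement (§5.7)? yes] AND [the rent does not include payment for board? yes] → satisfied.
§5.2 — Tier V Holding: [the tenant shares living accommodation with the landlord? yes] AND [the tenancy was granted for a fixed term? yes] → satisfied.
§5.8 — Controlled Letting: [the landlord is a resident landlord? no] AND [the landlord has served a valid prescribed-information notice? yes] → not satisfied.
§5.6 — Authorised Agreement: [not a Tier V Holding (§5.2)? no] AND [not a Controlled Letting (§5.8)? yes] → not satisfied.
§5.9 — Standard Occupancy: [Reportable Arrangement (§5.11)? yes] AND [Primary Agreement (§5.5)? yes] AND [not an Authorised Agreement (§5.6)? yes] → satisfied.

Yes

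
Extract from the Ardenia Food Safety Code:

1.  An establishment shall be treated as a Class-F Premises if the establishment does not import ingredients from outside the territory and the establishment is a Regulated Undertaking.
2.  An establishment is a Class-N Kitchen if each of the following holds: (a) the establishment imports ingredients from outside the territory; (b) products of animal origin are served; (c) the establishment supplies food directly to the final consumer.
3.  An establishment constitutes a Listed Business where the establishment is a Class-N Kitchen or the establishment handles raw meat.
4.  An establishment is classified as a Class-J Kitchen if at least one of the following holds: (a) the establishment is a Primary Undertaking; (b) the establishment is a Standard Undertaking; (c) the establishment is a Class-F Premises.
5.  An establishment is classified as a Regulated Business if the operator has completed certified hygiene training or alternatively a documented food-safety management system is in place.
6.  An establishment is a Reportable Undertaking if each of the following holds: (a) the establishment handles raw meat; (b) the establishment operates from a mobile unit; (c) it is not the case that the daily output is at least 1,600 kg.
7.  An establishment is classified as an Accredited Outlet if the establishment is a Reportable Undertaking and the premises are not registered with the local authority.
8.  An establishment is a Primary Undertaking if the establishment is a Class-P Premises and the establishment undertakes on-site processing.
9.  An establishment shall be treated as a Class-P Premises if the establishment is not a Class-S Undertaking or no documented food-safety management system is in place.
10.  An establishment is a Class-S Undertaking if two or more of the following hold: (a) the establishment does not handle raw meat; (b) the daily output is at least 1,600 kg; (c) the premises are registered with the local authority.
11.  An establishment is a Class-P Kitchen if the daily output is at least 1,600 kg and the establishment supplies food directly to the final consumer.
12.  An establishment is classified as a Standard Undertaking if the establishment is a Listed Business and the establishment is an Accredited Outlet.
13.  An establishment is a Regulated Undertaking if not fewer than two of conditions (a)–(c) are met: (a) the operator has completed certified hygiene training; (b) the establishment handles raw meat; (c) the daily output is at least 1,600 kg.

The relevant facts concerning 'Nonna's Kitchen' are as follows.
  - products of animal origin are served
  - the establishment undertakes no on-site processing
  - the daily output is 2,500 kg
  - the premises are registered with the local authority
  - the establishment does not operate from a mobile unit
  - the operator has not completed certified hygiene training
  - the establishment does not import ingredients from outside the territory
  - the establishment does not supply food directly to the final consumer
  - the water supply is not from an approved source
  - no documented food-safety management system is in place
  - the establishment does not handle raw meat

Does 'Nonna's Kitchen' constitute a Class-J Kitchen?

paragraph 10 — Class-S Undertaking: the establishment does not handle raw meat? yes; daily output: 2,500 kg ≥ 1,600 kg? yes; the premises are registered with the local authority? yes — 3 of 3 hold (need ≥2) → satisfied.
paragraph 9 — Class-P Premises: [not a Class-S Undertaking (paragraph 10)? no] OR [no documented food-safety management system is in place? yes] → satisfied.
paragraph 8 — Primary Undertaking: [Class-P Premises (paragraph 9)? yes] AND [the establishment undertakes on-site processing? no] → not satisfied.
paragraph 2 — Class-N Kitchen: [the establishment imports ingredients from outside the territory? no] AND [products of animal origin are served? yes] AND [the establishment supplies food directly to the final consumer? no] → not satisfied.
paragraph 3 — Listed Business: [Class-N Kitchen (paragraph 2)? no] OR [the establishment handles raw meat? no] → not satisfied.
paragraph 6 — Reportable Undertaking: [the establishment handles raw meat? no] AND [the establishment operates from a mobile unit? no] AND [daily output: 2,500 kg ≥ 1,600 kg? yes, so negated condition no] → not satisfied.
paragraph 7 — Accredited Outlet: [Reportable Undertaking (paragraph 6)? no] AND [the premises are not registered with the local authority? no] → not satisfied.
paragraph 12 — Standard Undertaking: [Listed Business (paragraph 3)? no] AND [Accredited Outlet (paragraph 7)? no] → not satisfied.
paragraph 13 — Regulated Undertaking: the operator has completed certified hygiene training? no; the establishment handles raw meat? no; daily output: 2,500 kg ≥ 1,600 kg? yes — 1 of 3 hold (need ≥2) → not satisfied.
paragraph 1 — Class-F Premises: [the establishment does not import ingredients from outside the territory? yes] AND [Regulated Undertaking (paragraph 13)? no] → not satisfied.
paragraph 4 — Class-J Kitchen: [Primary Undertaking (paragraph 8)? no] OR [Standard Undertaking (paragraph 12)? no] OR [Class-F Premises (paragraph 1)? no] → not satisfied.

No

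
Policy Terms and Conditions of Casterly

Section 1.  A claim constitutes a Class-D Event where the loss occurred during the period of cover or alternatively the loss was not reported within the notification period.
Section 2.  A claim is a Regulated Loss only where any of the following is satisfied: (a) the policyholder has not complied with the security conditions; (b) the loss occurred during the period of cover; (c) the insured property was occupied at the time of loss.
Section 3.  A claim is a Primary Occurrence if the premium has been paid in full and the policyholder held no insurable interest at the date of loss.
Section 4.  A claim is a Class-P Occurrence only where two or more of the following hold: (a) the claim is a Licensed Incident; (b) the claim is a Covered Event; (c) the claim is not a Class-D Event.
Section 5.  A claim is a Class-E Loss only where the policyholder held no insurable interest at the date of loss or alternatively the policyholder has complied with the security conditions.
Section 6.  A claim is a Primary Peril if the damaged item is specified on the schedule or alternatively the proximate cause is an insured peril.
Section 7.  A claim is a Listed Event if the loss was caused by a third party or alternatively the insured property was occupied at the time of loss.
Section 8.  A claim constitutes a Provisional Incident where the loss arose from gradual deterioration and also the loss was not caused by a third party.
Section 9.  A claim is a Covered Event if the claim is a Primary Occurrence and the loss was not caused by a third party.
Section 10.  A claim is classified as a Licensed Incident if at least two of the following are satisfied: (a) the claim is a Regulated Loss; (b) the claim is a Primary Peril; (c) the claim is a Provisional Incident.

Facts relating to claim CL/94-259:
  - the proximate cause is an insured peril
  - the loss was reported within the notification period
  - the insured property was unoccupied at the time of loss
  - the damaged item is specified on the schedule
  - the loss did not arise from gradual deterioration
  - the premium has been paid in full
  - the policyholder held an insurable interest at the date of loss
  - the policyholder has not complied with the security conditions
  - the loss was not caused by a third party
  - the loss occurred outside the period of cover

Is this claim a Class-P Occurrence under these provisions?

section 2 — Regulated Loss: [the policyholder has not complied with the security conditions? yes] OR [the loss occurred during the period of cover? no] OR [the insured property was occupied at the time of loss? no] → satisfied.
section 6 — Primary Peril: [the damaged item is specified on the schedule? yes] OR [the proximate cause is an insured peril? yes] → satisfied.
section 8 — Provisional Incident: [the loss arose from gradual deterioration? no] AND [the loss was not caused by a third party? yes] → not satisfied.
section 10 — Licensed Incident: Regulated Loss (section 2)? yes; Primary Peril (section 6)? yes; Provisional Incident (section 8)? no — 2 of 3 hold (need ≥2) → satisfied.
section 3 — Primary Occurrence: [the premium has been paid in full? yes] AND [the policyholder held no insurable interest at the date of loss? no] → not satisfied.
section 9 — Covered Event: [Primary Occurrence (section 3)? no] AND [the loss was not caused by a third party? yes] → not satisfied.
section 1 — Class-D Event: [the loss occurred during the period of cover? no] OR [the loss was not reported within the notification period? no] → not satisfied.
section 4 — Class-P Occurrence: Licensed Incident (section 10)? yes; Covered Event (section 9)? no; not a Class-D Event (section 1)? yes — 2 of 3 hold (need ≥2) → satisfied.

Yes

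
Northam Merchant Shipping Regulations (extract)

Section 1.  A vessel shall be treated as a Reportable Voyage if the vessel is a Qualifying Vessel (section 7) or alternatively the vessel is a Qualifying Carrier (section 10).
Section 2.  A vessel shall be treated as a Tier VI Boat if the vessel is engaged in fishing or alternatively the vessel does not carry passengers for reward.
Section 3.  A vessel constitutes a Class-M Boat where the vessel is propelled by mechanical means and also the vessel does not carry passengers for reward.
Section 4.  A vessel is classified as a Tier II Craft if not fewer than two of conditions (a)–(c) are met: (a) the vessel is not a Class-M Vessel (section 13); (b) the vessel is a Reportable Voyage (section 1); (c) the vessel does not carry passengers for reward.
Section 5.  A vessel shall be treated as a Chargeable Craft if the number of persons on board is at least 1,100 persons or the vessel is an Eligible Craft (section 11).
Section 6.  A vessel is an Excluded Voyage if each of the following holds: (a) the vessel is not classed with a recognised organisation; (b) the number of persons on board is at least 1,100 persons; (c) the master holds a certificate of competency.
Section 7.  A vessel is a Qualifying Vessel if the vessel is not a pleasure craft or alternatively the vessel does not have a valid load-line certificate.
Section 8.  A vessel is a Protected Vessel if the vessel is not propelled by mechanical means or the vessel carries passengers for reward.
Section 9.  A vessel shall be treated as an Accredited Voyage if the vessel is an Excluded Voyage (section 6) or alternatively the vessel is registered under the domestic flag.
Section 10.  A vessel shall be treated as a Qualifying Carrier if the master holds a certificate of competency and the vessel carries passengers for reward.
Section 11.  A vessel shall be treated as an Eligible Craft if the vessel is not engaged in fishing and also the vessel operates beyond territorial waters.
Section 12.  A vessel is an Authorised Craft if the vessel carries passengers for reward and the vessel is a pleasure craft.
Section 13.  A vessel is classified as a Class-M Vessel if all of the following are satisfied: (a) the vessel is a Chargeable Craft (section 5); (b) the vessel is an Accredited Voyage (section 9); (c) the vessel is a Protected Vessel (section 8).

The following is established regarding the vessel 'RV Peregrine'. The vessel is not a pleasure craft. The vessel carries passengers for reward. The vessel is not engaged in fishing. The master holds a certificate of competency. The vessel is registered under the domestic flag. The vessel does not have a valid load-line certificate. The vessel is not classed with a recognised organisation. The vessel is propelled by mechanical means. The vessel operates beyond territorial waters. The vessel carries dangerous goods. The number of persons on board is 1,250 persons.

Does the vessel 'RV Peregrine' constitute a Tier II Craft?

Under section 11: the vessel is not engaged in fishing? yes; and the vessel operates beyond territorial waters? yes. So the vessel is an Eligible Craft.
Under section 5: number of persons on board: 1,250 persons ≥ 1,100 persons? yes; or Eligible Craft (section 11)? yes. So the vessel is a Chargeable Craft.
Under section 6: the vessel is not classed with a recognised organisation? yes; and number of persons on board: 1,250 persons ≥ 1,100 persons? yes; and the master holds a certificate of competency? yes. So the vessel is an Excluded Voyage.
Under section 9: Excluded Voyage (section 6)? yes; or the vessel is registered under the domestic flag? yes. So the vessel is an Accredited Voyage.
Under section 8: the vessel is not propelled by mechanical means? no; or the vessel carries passengers for reward? yes. So the vessel is a Protected Vessel.
Under section 13: Chargeable Craft (section 5)? yes; and Accredited Voyage (section 9)? yes; and Protected Vessel (section 8)? yes. So the vessel is a Class-M Vessel.
Under section 7: the vessel is not a pleasure craft? yes; or the vessel does not have a valid load-line certificate? yes. So the vessel is a Qualifying Vessel.
Under section 10: the master holds a certificate of competency? yes; and the vessel carries passengers for reward? yes. So the vessel is a Qualifying Carrier.
Under section 1: Qualifying Vessel (section 7)? yes; or Qualifying Carrier (section 10)? yes. So the vessel is a Reportable Voyage.
Under section 4: not a Class-M Vessel (section 13)? no; Reportable Voyage (section 1)? yes; the vessel does not carry passengers for reward? no — 1 of 3 hold (need ≥2) → not satisfied.

No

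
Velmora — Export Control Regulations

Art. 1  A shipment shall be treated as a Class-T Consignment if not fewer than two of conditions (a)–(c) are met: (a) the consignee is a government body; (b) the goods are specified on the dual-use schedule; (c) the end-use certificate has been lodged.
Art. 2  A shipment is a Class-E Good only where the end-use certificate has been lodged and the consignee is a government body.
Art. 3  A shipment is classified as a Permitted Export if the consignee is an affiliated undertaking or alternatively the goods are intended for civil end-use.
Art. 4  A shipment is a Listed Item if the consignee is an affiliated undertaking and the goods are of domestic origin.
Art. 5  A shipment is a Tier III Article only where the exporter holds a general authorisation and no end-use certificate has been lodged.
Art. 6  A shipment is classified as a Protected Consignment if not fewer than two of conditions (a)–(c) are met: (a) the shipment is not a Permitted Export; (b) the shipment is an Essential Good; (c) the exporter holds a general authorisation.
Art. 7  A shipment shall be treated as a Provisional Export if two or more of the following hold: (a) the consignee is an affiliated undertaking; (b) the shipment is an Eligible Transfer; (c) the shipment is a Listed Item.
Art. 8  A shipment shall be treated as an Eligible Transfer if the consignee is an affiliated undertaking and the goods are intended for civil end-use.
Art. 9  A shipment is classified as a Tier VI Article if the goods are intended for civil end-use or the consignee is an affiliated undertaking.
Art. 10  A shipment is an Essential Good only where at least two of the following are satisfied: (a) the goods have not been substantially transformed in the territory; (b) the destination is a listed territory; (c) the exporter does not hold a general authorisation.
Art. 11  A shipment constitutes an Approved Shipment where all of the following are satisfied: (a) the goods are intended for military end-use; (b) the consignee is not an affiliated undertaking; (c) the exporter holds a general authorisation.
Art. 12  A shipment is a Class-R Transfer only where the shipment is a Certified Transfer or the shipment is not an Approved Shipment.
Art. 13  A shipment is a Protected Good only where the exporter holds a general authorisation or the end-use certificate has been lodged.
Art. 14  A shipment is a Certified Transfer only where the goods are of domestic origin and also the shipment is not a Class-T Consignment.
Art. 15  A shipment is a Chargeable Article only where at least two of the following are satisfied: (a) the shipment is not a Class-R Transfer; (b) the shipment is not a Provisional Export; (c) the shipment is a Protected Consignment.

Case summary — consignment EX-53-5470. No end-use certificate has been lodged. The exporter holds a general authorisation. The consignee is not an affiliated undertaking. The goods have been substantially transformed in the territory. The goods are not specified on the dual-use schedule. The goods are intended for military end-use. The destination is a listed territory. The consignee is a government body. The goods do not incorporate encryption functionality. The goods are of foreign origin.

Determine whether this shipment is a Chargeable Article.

article 1 — Class-T Consignment: the consignee is a government body? yes; the goods are specified on the dual-use schedule? no; the end-use certificate has been lodged? no — 1 of 3 hold (need ≥2) → not satisfied.
article 14 — Certified Transfer: [the goods are of domestic origin? no] AND [not a Class-T Consignment (article 1)? yes] → not satisfied.
article 11 — Approved Shipment: [the goods are intended for military end-use? yes] AND [the consignee is not an affiliated undertaking? yes] AND [the exporter holds a general authorisation? yes] → satisfied.
article 12 — Class-R Transfer: [Certified Transfer (article 14)? no] OR [not an Approved Shipment (article 11)? no] → not satisfied.
article 8 — Eligible Transfer: [the consignee is an affiliated undertaking? no] AND [the goods are intended for civil end-use? no] → not satisfied.
article 4 — Listed Item: [the consignee is an affiliated undertaking? no] AND [the goods are of domestic origin? no] → not satisfied.
article 7 — Provisional Export: the consignee is an affiliated undertaking? no; Eligible Transfer (article 8)? no; Listed Item (article 4)? no — 0 of 3 hold (need ≥2) → not satisfied.
article 3 — Permitted Export: [the consignee is an affiliated undertaking? no] OR [the goods are intended for civil end-use? no] → not satisfied.
article 10 — Essential Good: the goods have not been substantially transformed in the territory? no; the destination is a listed territory? yes; the exporter does not hold a general authorisation? no — 1 of 3 hold (need ≥2) → not satisfied.
article 6 — Protected Consignment: not a Permitted Export (article 3)? yes; Essential Good (article 10)? no; the exporter holds a general authorisation? yes — 2 of 3 hold (need ≥2) → satisfied.
article 15 — Chargeable Article: not a Class-R Transfer (article 12)? yes; not a Provisional Export (article 7)? yes; Protected Consignment (article 6)? yes — 3 of 3 hold (need ≥2) → satisfied.

Yes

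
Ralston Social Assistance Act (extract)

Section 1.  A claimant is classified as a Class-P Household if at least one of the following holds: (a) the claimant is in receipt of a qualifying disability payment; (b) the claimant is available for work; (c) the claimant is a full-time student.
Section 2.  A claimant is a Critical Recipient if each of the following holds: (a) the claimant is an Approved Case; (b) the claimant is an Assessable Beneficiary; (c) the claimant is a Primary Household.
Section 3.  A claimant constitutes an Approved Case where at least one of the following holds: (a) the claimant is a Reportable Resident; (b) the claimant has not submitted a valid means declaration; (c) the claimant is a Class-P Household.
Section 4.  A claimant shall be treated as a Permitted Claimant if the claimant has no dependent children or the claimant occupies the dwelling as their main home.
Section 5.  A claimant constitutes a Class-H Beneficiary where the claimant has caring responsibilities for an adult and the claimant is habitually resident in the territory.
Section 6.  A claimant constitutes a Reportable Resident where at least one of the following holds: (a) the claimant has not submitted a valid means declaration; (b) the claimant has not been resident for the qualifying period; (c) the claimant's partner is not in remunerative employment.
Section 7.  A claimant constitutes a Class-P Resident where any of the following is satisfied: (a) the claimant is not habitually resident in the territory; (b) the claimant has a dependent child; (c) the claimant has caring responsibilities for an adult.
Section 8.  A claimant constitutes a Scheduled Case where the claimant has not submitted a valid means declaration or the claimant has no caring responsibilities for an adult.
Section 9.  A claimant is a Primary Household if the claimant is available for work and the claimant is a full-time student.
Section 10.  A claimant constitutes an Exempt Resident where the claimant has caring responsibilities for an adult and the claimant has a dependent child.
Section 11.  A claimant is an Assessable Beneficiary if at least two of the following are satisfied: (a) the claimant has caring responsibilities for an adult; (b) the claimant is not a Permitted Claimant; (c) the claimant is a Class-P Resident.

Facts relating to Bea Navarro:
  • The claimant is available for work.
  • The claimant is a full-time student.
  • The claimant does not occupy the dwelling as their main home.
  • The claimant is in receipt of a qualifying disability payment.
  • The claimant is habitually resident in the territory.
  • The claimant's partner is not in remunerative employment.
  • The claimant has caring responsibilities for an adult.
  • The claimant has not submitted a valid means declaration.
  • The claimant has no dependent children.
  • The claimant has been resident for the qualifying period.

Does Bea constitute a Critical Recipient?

section 6 — Reportable Resident: [the claimant has not submitted a valid means declaration? yes] OR [the claimant has not been resident for the qualifying period? no] OR [the claimant's partner is not in remunerative employment? yes] → satisfied.
section 1 — Class-P Household: [the claimant is in receipt of a qualifying disability payment? yes] OR [the claimant is available for work? yes] OR [the claimant is a full-time student? yes] → satisfied.
section 3 — Approved Case: [Reportable Resident (section 6)? yes] OR [the claimant has not submitted a valid means declaration? yes] OR [Class-P Household (section 1)? yes] → satisfied.
section 4 — Permitted Claimant: [the claimant has no dependent children? yes] OR [the claimant occupies the dwelling as their main home? no] → satisfied.
section 7 — Class-P Resident: [the claimant is not habitually resident in the territory? no] OR [the claimant has a dependent child? no] OR [the claimant has caring responsibilities for an adult? yes] → satisfied.
section 11 — Assessable Beneficiary: the claimant has caring responsibilities for an adult? yes; not a Permitted Claimant (section 4)? no; Class-P Resident (section 7)? yes — 2 of 3 hold (need ≥2) → satisfied.
section 9 — Primary Household: [the claimant is available for work? yes] AND [the claimant is a full-time student? yes] → satisfied.
section 2 — Critical Recipient: [Approved Case (section 3)? yes] AND [Assessable Beneficiary (section 11)? yes] AND [Primary Household (section 9)? yes] → satisfied.

Yes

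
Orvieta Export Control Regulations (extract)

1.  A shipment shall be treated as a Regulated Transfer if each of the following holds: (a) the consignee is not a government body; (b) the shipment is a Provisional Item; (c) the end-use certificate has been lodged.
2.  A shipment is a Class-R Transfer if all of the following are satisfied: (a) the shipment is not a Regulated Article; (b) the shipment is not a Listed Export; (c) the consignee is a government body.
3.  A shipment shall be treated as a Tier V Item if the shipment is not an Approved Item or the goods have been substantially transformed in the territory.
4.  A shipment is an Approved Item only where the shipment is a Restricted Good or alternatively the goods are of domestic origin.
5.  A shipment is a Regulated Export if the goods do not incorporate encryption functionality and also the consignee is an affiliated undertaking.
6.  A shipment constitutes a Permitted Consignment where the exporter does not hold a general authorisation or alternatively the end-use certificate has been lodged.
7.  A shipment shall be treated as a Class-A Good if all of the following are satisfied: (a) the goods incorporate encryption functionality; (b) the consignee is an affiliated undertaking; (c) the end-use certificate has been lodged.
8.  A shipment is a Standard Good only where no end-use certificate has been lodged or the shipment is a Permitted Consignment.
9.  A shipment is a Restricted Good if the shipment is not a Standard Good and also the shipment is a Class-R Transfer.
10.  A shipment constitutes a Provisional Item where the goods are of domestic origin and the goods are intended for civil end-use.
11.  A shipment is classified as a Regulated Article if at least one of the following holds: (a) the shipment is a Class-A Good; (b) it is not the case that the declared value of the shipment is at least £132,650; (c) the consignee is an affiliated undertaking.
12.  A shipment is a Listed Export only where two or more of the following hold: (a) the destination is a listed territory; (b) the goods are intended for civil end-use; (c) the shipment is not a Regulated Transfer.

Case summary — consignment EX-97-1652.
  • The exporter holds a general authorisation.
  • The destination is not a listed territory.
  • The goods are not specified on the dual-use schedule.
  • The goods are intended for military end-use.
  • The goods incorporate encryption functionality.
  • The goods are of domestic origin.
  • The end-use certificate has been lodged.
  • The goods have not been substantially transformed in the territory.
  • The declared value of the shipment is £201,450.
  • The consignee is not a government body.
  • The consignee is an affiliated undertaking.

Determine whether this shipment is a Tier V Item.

paragraph 6 — Permitted Consignment: [the exporter does not hold a general authorisation? no] OR [the end-use certificate has been lodged? yes] → satisfied.
paragraph 8 — Standard Good: [no end-use certificate has been lodged? no] OR [Permitted Consignment (paragraph 6)? yes] → satisfied.
paragraph 7 — Class-A Good: [the goods incorporate encryption functionality? yes] AND [the consignee is an affiliated undertaking? yes] AND [the end-use certificate has been lodged? yes] → satisfied.
paragraph 11 — Regulated Article: [Class-A Good (paragraph 7)? yes] OR [declared value of the shipment: £201,450 ≥ £132,650? yes, so negated condition no] OR [the consignee is an affiliated undertaking? yes] → satisfied.
paragraph 10 — Provisional Item: [the goods are of domestic origin? yes] AND [the goods are intended for civil end-use? no] → not satisfied.
paragraph 1 — Regulated Transfer: [the consignee is not a government body? yes] AND [Provisional Item (paragraph 10)? no] AND [the end-use certificate has been lodged? yes] → not satisfied.
paragraph 12 — Listed Export: the destination is a listed territory? no; the goods are intended for civil end-use? no; not a Regulated Transfer (paragraph 1)? yes — 1 of 3 hold (need ≥2) → not satisfied.
paragraph 2 — Class-R Transfer: [not a Regulated Article (paragraph 11)? no] AND [not a Listed Export (paragraph 12)? yes] AND [the consignee is a government body? no] → not satisfied.
paragraph 9 — Restricted Good: [not a Standard Good (paragraph 8)? no] AND [Class-R Transfer (paragraph 2)? no] → not satisfied.
paragraph 4 — Approved Item: [Restricted Good (paragraph 9)? no] OR [the goods are of domestic origin? yes] → satisfied.
paragraph 3 — Tier V Item: [not an Approved Item (paragraph 4)? no] OR [the goods have been substantially transformed in the territory? no] → not satisfied.

No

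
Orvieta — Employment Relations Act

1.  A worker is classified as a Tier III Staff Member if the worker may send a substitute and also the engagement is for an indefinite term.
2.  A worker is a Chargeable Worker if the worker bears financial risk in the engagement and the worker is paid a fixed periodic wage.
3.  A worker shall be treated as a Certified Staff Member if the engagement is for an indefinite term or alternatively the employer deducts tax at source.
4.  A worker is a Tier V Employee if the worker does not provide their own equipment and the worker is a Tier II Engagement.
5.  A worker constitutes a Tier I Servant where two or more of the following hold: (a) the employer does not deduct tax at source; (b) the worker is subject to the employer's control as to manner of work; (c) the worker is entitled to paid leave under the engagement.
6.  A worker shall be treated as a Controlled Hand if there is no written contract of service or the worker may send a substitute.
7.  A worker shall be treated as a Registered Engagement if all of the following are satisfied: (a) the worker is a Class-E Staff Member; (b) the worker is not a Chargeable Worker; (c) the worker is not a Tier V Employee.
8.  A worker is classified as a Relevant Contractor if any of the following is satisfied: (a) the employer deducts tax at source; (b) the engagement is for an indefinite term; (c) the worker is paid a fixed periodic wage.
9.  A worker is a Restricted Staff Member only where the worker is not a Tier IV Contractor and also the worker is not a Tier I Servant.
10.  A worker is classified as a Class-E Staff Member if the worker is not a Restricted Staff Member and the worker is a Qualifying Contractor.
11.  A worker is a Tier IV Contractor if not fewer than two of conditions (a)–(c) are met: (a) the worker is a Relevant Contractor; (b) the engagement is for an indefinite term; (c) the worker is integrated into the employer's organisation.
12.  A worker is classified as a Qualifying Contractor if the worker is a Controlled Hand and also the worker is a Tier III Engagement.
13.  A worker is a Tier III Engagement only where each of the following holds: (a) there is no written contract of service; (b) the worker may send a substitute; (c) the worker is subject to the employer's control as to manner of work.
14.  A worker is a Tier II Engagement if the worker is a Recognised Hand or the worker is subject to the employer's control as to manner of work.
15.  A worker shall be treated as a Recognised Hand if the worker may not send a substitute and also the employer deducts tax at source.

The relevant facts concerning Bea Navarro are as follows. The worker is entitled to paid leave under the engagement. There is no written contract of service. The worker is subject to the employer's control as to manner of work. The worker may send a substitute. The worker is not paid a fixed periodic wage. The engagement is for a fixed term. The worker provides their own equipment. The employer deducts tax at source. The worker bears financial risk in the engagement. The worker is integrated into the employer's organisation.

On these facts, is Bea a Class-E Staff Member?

paragraph 8 — Relevant Contractor: [the employer deducts tax at source? yes] OR [the engagement is for an indefinite term? no] OR [the worker is paid a fixed periodic wage? no] → satisfied.
paragraph 11 — Tier IV Contractor: Relevant Contractor (paragraph 8)? yes; the engagement is for an indefinite term? no; the worker is integrated into the employer's organisation? yes — 2 of 3 hold (need ≥2) → satisfied.
paragraph 5 — Tier I Servant: the employer does not deduct tax at source? no; the worker is subject to the employer's control as to manner of work? yes; the worker is entitled to paid leave under the engagement? yes — 2 of 3 hold (need ≥2) → satisfied.
paragraph 9 — Restricted Staff Member: [not a Tier IV Contractor (paragraph 11)? no] AND [not a Tier I Servant (paragraph 5)? no] → not satisfied.
paragraph 6 — Controlled Hand: [there is no written contract of service? yes] OR [the worker may send a substitute? yes] → satisfied.
paragraph 13 — Tier III Engagement: [there is no written contract of service? yes] AND [the worker may send a substitute? yes] AND [the worker is subject to the employer's control as to manner of work? yes] → satisfied.
paragraph 12 — Qualifying Contractor: [Controlled Hand (paragraph 6)? yes] AND [Tier III Engagement (paragraph 13)? yes] → satisfied.
paragraph 10 — Class-E Staff Member: [not a Restricted Staff Member (paragraph 9)? yes] AND [Qualifying Contractor (paragraph 12)? yes] → satisfied.

Yes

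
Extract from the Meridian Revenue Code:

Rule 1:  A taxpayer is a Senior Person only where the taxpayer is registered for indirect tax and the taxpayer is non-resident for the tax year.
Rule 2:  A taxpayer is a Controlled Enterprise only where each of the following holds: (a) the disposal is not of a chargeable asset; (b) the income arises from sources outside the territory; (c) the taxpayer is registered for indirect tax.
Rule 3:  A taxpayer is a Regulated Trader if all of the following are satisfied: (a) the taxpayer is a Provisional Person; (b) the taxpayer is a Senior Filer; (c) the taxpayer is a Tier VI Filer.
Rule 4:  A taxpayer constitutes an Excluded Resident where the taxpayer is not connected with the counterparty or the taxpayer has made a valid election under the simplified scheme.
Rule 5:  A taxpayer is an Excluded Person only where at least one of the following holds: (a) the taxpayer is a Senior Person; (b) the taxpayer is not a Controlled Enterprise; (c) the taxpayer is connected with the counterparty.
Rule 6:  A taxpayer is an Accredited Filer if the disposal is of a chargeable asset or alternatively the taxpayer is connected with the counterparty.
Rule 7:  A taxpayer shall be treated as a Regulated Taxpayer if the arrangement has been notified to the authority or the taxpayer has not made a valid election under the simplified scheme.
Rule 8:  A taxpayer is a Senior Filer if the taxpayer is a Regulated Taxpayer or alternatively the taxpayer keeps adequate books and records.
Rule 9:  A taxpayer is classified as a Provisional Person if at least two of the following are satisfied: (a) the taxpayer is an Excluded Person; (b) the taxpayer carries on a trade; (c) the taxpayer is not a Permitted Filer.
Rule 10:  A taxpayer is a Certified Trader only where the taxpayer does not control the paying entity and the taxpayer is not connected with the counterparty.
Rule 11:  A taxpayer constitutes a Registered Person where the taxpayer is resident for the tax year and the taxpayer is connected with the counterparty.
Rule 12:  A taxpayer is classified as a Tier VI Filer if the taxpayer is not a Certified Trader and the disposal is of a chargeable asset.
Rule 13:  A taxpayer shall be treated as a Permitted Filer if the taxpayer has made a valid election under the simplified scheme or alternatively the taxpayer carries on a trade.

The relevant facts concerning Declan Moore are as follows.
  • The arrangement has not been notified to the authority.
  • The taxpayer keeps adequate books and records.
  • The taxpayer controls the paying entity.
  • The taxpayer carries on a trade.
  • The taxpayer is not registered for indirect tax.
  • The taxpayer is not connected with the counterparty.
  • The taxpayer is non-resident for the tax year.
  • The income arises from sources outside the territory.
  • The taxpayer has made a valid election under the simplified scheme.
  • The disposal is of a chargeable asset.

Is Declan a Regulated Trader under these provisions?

Yes

rule 1 — Senior Person: [the taxpayer is registered for indirect tax? no] AND [the taxpayer is non-resident for the tax year? yes] → not satisfied.
rule 2 — Controlled Enterprise: [the disposal is not of a chargeable asset? no] AND [the income arises from sources outside the territory? yes] AND [the taxpayer is registered for indirect tax? no] → not satisfied.
rule 5 — Excluded Person: [Senior Person (rule 1)? no] OR [not a Controlled Enterprise (rule 2)? yes] OR [the taxpayer is connected with the counterparty? no] → satisfied.
rule 13 — Permitted Filer: [the taxpayer has made a valid election under the simplified scheme? yes] OR [the taxpayer carries on a trade? yes] → satisfied.
rule 9 — Provisional Person: Excluded Person (rule 5)? yes; the taxpayer carries on a trade? yes; not a Permitted Filer (rule 13)? no — 2 of 3 hold (need ≥2) → satisfied.
rule 7 — Regulated Taxpayer: [the arrangement has been notified to the authority? no] OR [the taxpayer has not made a valid election under the simplified scheme? no] → not satisfied.
rule 8 — Senior Filer: [Regulated Taxpayer (rule 7)? no] OR [the taxpayer keeps adequate books and records? yes] → satisfied.
rule 10 — Certified Trader: [the taxpayer does not control the paying entity? no] AND [the taxpayer is not connected with the counterparty? yes] → not satisfied.
rule 12 — Tier VI Filer: [not a Certified Trader (rule 10)? yes] AND [the disposal is of a chargeable asset? yes] → satisfied.
rule 3 — Regulated Trader: [Provisional Person (rule 9)? yes] AND [Senior Filer (rule 8)? yes] AND [Tier VI Filer (rule 12)? yes] → satisfied.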